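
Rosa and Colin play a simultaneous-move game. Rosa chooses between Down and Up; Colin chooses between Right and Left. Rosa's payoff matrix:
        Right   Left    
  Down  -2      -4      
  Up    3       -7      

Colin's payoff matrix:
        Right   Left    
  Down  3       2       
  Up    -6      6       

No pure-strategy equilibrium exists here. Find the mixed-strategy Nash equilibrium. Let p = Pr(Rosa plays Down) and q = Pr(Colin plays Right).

p = 12/13, q = 3/8

Set Colin's expected payoff from Right equal to that from Left:
  Colin's payoff to Right: p·3 + (1−p)·(-6) = 9p - 6
  Colin's payoff to Left: p·2 + (1−p)·6 = -4p + 6
  9p - 6 = -4p + 6  ⇒  13p = 12  ⇒  p = 12/13.
For Rosa to be willing to mix, Rosa must be indifferent between Down and Up, which pins down Colin's mix.
  Rosa's expected payoff from Down: q·(-2) + (1−q)·(-4) = 2q - 4
  Rosa's expected payoff from Up: q·3 + (1−q)·(-7) = 10q - 7
  2q - 4 = 10q - 7  ⇒  -8q = -3  ⇒  q = 3/8.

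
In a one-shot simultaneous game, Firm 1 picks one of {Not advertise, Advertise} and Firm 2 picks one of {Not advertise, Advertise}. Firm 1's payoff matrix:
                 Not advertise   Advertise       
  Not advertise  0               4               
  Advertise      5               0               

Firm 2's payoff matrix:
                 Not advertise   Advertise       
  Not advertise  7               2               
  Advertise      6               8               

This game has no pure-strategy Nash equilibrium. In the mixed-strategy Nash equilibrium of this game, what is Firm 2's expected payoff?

Firm 1's mix must leave Firm 2 indifferent between Not advertise and Advertise.
  Firm 2's payoff from Not advertise: p·7 + (1−p)·6 = p + 6
  Firm 2's payoff from Advertise: p·2 + (1−p)·8 = -6p + 8
  p + 6 = -6p + 8  ⇒  7p = 2  ⇒  p = 2/7.
At equilibrium Firm 2 is indifferent across columns, so Firm 2's payoff equals the payoff from Not advertise: (2/7)·7 + (5/7)·6 = 44/7.

44/7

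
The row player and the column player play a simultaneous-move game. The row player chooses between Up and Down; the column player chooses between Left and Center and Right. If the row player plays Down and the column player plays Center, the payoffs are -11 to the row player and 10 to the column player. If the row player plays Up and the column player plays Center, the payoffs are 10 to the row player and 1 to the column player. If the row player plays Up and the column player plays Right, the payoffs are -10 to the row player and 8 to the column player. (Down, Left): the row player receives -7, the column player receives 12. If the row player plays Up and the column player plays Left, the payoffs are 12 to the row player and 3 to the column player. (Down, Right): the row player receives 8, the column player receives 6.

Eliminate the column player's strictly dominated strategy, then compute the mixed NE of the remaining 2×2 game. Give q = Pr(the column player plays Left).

q = 18/37

The column player's strategy Center is strictly dominated by Left: 3 > 1 and 12 > 10. Eliminate Center.
Set the row player's expected payoff from Up equal to that from Down:
  the row player's expected payoff from Up: q·12 + (1−q)·(-10) = 22q - 10
  the row player's expected payoff from Down: q·(-7) + (1−q)·8 = -15q + 8
  22q - 10 = -15q + 8  ⇒  37q = 18  ⇒  q = 18/37.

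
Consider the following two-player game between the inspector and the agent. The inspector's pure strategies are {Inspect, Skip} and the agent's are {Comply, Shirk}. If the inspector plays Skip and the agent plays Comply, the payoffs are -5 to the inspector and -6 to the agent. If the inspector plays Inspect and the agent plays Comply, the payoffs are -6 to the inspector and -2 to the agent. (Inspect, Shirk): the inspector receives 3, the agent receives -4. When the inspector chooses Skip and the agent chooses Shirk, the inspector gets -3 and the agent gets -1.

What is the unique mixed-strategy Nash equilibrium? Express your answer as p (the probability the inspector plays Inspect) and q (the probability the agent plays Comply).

p = 5/7, q = 6/7

The agent's indifference between Comply and Shirk determines the inspector's mixing probability p:
  the agent's payoff to Comply: p·(-2) + (1−p)·(-6) = 4p - 6
  the agent's payoff to Shirk: p·(-4) + (1−p)·(-1) = -3p - 1
  4p - 6 = -3p - 1  ⇒  7p = 5  ⇒  p = 5/7.
The inspector's indifference between Inspect and Skip determines the agent's mixing probability q:
  the inspector's payoff from Inspect: q·(-6) + (1−q)·3 = -9q + 3
  the inspector's payoff from Skip: q·(-5) + (1−q)·(-3) = -2q - 3
  -9q + 3 = -2q - 3  ⇒  -7q = -6  ⇒  q = 6/7.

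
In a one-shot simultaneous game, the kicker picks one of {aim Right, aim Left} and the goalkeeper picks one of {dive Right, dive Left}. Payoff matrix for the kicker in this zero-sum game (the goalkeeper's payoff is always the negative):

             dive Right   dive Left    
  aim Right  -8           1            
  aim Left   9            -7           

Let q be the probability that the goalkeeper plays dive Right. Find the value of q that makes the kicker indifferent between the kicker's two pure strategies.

q = 8/25

The goalkeeper's mix must leave the kicker indifferent between aim Right and aim Left.
  the kicker's payoff to aim Right: q·(-8) + (1−q)·1 = -9q + 1
  the kicker's payoff to aim Left: q·9 + (1−q)·(-7) = 16q - 7
  -9q + 1 = 16q - 7  ⇒  -25q = -8  ⇒  q = 8/25.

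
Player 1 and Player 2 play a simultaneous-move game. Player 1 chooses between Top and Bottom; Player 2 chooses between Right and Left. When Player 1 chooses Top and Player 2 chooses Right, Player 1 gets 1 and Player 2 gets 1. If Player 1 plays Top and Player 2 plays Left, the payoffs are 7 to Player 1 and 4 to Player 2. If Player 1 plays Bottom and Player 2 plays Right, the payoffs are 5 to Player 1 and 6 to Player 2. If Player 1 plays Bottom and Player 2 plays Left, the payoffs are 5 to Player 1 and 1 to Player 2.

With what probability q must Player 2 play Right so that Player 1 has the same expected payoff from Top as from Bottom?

Set Player 1's expected payoff from Top equal to that from Bottom:
  Player 1's expected payoff from Top: q·1 + (1−q)·7 = -6q + 7
  Player 1's expected payoff from Bottom: q·5 + (1−q)·5 = 5
  -6q + 7 = 5  ⇒  -6q = -2  ⇒  q = 1/3.

q = 1/3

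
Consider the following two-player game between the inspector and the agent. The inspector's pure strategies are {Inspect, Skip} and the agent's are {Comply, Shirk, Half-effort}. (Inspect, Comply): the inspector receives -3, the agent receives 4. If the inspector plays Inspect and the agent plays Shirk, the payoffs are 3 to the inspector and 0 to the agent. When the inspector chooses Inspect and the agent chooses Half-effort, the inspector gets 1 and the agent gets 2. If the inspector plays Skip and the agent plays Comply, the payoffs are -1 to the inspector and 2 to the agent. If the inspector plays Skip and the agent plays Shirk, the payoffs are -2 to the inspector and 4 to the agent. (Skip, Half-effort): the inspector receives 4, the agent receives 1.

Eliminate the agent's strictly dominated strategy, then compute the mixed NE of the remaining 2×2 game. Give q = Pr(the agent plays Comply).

q = 5/7

The agent's strategy Half-effort is strictly dominated by Comply: 4 > 2 and 2 > 1. Eliminate Half-effort.
The agent's mix must leave the inspector indifferent between Inspect and Skip.
  the inspector's expected payoff from Inspect: q·(-3) + (1−q)·3 = -6q + 3
  the inspector's expected payoff from Skip: q·(-1) + (1−q)·(-2) = q - 2
  -6q + 3 = q - 2  ⇒  -7q = -5  ⇒  q = 5/7.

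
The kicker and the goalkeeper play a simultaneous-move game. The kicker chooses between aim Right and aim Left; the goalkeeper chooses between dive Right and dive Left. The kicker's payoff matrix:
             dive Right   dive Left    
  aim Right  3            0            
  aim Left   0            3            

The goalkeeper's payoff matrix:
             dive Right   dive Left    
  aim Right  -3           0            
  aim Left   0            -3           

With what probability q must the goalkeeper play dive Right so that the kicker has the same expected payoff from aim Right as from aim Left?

In a mixed equilibrium the kicker is indifferent between aim Right and aim Left; this condition fixes q.
  the kicker's payoff to aim Right: q·3 + (1−q)·0 = 3q
  the kicker's payoff to aim Left: q·0 + (1−q)·3 = -3q + 3
  3q = -3q + 3  ⇒  6q = 3  ⇒  q = 1/2.

q = 1/2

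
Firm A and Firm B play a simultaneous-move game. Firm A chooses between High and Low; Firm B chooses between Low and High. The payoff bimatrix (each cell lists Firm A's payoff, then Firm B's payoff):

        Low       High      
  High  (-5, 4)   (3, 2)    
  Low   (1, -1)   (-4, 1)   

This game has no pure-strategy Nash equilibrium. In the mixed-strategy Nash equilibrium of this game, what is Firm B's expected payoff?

In a mixed equilibrium Firm B is indifferent between Low and High; this condition fixes p.
  Firm B's payoff from Low: p·4 + (1−p)·(-1) = 5p - 1
  Firm B's payoff from High: p·2 + (1−p)·1 = p + 1
  5p - 1 = p + 1  ⇒  4p = 2  ⇒  p = 1/2.
At equilibrium Firm B is indifferent across columns, so Firm B's payoff equals the payoff from Low: (1/2)·4 + (1/2)·(-1) = 3/2.

3/2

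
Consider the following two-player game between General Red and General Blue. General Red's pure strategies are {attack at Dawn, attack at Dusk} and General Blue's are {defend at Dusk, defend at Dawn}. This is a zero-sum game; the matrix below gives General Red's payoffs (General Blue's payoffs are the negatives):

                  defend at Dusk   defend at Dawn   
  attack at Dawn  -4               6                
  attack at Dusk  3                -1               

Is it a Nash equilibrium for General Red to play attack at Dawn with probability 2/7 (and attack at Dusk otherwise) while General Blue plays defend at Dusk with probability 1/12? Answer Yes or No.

No

Given General Blue's mix q = 1/12, General Red's payoff from attack at Dawn is 31/6 but from attack at Dusk is -2/3. General Red strictly prefers attack at Dawn, so General Red would not mix.
So the proposed profile is not a Nash equilibrium.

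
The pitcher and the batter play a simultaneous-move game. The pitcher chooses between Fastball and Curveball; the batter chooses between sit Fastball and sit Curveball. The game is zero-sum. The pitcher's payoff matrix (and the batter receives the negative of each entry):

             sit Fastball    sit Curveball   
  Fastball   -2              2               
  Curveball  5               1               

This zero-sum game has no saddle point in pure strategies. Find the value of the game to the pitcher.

The pitcher's indifference between Fastball and Curveball determines the batter's mixing probability q:
  the pitcher's expected payoff from Fastball: q·(-2) + (1−q)·2 = -4q + 2
  the pitcher's expected payoff from Curveball: q·5 + (1−q)·1 = 4q + 1
  -4q + 2 = 4q + 1  ⇒  -8q = -1  ⇒  q = 1/8.
The value is the pitcher's expected payoff against this mix (using Fastball): (1/8)·(-2) + (7/8)·2 = 3/2.

v = 3/2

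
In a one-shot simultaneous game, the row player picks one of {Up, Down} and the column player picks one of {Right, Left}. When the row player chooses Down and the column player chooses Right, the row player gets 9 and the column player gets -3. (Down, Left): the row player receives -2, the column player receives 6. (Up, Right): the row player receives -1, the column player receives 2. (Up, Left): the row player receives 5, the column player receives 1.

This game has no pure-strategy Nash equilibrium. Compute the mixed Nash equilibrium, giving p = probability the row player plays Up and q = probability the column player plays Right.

In a mixed equilibrium the column player is indifferent between Right and Left; this condition fixes p.
  the column player's expected payoff from Right: p·2 + (1−p)·(-3) = 5p - 3
  the column player's expected payoff from Left: p·1 + (1−p)·6 = -5p + 6
  5p - 3 = -5p + 6  ⇒  10p = 9  ⇒  p = 9/10.
In a mixed equilibrium the row player is indifferent between Up and Down; this condition fixes q.
  the row player's payoff to Up: q·(-1) + (1−q)·5 = -6q + 5
  the row player's payoff to Down: q·9 + (1−q)·(-2) = 11q - 2
  -6q + 5 = 11q - 2  ⇒  -17q = -7  ⇒  q = 7/17.

p = 9/10, q = 7/17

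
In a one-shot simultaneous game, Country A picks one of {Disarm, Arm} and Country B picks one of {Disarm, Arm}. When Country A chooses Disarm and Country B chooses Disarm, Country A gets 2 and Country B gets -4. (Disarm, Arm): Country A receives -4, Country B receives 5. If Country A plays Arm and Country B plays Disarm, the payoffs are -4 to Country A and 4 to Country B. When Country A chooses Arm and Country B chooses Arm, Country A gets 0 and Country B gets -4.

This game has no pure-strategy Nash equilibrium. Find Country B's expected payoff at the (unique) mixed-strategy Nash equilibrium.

Country A's mix must leave Country B indifferent between Disarm and Arm.
  Country B's expected payoff from Disarm: p·(-4) + (1−p)·4 = -8p + 4
  Country B's expected payoff from Arm: p·5 + (1−p)·(-4) = 9p - 4
  -8p + 4 = 9p - 4  ⇒  -17p = -8  ⇒  p = 8/17.
At equilibrium Country B is indifferent across columns, so Country B's payoff equals the payoff from Disarm: (8/17)·(-4) + (9/17)·4 = 4/17.

4/17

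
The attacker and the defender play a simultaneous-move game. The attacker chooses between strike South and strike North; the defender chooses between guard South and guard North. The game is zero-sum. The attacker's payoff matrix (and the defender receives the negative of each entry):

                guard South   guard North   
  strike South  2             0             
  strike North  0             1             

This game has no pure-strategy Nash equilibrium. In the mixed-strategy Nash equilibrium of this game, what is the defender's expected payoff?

-2/3

The defender's indifference between guard South and guard North determines the attacker's mixing probability p:
  the defender's payoff to guard South: p·(-2) + (1−p)·0 = -2p
  the defender's payoff to guard North: p·0 + (1−p)·(-1) = p - 1
  -2p = p - 1  ⇒  -3p = -1  ⇒  p = 1/3.
At equilibrium the defender is indifferent across columns, so the defender's payoff equals the payoff from guard South: (1/3)·(-2) + (2/3)·0 = -2/3.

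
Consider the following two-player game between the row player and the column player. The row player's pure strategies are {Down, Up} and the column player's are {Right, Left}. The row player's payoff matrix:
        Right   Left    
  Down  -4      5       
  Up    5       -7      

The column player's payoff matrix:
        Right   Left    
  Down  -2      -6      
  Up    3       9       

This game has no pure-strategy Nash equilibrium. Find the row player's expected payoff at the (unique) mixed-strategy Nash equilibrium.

For the row player to be willing to mix, the row player must be indifferent between Down and Up, which pins down the column player's mix.
  the row player's expected payoff from Down: q·(-4) + (1−q)·5 = -9q + 5
  the row player's expected payoff from Up: q·5 + (1−q)·(-7) = 12q - 7
  -9q + 5 = 12q - 7  ⇒  -21q = -12  ⇒  q = 4/7.
At equilibrium the row player is indifferent across rows, so the row player's payoff equals the payoff from Down: (4/7)·(-4) + (3/7)·5 = -1/7.

-1/7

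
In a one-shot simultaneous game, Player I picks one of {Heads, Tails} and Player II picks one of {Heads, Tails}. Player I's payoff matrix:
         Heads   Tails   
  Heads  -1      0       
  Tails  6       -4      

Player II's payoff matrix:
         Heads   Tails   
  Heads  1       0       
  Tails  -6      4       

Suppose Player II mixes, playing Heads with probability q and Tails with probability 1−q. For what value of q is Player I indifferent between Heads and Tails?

q = 4/11

Player I's indifference between Heads and Tails determines Player II's mixing probability q:
  Player I's expected payoff from Heads: q·(-1) + (1−q)·0 = -q
  Player I's expected payoff from Tails: q·6 + (1−q)·(-4) = 10q - 4
  -q = 10q - 4  ⇒  -11q = -4  ⇒  q = 4/11.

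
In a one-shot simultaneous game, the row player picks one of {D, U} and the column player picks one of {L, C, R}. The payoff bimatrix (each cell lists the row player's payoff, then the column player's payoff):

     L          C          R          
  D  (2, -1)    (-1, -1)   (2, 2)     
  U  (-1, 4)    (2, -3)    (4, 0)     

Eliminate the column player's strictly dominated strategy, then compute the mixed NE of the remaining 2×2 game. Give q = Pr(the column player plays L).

The column player's strategy C is strictly dominated by R: 2 > -1 and 0 > -3. Eliminate C.
The column player's mix must leave the row player indifferent between D and U.
  the row player's payoff from D: q·2 + (1−q)·2 = 2
  the row player's payoff from U: q·(-1) + (1−q)·4 = -5q + 4
  2 = -5q + 4  ⇒  5q = 2  ⇒  q = 2/5.

q = 2/5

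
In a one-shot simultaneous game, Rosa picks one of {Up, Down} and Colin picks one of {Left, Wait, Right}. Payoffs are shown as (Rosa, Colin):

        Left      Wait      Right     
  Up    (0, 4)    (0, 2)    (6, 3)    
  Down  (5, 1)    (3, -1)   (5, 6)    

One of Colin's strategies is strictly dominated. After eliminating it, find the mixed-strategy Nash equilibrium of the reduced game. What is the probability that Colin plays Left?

q = 1/6

Colin's strategy Wait is strictly dominated by Left: 4 > 2 and 1 > -1. Eliminate Wait.
Colin's mix must leave Rosa indifferent between Up and Down.
  Rosa's payoff from Up: q·0 + (1−q)·6 = -6q + 6
  Rosa's payoff from Down: q·5 + (1−q)·5 = 5
  -6q + 6 = 5  ⇒  -6q = -1  ⇒  q = 1/6.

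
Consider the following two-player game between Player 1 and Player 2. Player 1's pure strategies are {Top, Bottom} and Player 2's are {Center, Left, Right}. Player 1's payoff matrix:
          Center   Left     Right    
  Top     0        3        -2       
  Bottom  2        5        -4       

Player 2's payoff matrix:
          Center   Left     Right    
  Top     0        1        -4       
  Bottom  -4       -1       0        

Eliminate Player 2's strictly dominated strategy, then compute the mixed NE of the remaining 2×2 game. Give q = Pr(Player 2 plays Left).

q = 1/2

Player 2's strategy Center is strictly dominated by Left: 1 > 0 and -1 > -4. Eliminate Center.
Player 1's indifference between Top and Bottom determines Player 2's mixing probability q:
  Player 1's expected payoff from Top: q·3 + (1−q)·(-2) = 5q - 2
  Player 1's expected payoff from Bottom: q·5 + (1−q)·(-4) = 9q - 4
  5q - 2 = 9q - 4  ⇒  -4q = -2  ⇒  q = 1/2.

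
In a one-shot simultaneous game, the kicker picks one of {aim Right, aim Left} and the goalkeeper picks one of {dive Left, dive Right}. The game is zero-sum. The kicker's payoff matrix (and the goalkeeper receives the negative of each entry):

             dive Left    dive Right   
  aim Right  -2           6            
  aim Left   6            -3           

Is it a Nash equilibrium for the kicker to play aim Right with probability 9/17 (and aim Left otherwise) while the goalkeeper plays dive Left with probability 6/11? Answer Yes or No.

Given the goalkeeper's mix q = 6/11, the kicker's payoff from aim Right is 18/11 but from aim Left is 21/11. The kicker strictly prefers aim Left, so the kicker would not mix.
So the proposed profile is not a Nash equilibrium.

No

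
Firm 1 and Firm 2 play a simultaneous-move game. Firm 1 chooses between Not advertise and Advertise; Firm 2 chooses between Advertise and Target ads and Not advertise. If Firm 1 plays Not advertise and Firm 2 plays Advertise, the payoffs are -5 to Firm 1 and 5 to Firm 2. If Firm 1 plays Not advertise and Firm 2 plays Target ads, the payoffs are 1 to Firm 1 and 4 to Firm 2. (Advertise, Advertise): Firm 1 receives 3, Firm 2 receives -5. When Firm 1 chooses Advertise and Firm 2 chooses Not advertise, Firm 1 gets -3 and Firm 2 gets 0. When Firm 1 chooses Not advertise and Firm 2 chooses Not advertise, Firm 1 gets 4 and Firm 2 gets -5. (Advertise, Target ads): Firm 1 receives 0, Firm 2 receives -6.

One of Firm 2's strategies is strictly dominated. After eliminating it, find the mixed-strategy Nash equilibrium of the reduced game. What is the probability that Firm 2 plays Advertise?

Firm 2's strategy Target ads is strictly dominated by Advertise: 5 > 4 and -5 > -6. Eliminate Target ads.
For Firm 1 to be willing to mix, Firm 1 must be indifferent between Not advertise and Advertise, which pins down Firm 2's mix.
  Firm 1's expected payoff from Not advertise: q·(-5) + (1−q)·4 = -9q + 4
  Firm 1's expected payoff from Advertise: q·3 + (1−q)·(-3) = 6q - 3
  -9q + 4 = 6q - 3  ⇒  -15q = -7  ⇒  q = 7/15.

q = 7/15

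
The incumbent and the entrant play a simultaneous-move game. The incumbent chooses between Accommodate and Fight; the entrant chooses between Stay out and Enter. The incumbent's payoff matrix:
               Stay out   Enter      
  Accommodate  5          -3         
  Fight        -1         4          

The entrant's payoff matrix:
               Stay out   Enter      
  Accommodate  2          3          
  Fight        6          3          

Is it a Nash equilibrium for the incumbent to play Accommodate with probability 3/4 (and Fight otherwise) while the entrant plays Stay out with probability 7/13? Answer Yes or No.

Check the entrant's indifference given the incumbent's mix p = 3/4:
  payoff from Stay out = 3; payoff from Enter = 3 — equal.
Check the incumbent's indifference given the entrant's mix q = 7/13:
  payoff from Accommodate = 17/13; payoff from Fight = 17/13 — equal.
Both players are indifferent, so neither can profitably deviate.

Yes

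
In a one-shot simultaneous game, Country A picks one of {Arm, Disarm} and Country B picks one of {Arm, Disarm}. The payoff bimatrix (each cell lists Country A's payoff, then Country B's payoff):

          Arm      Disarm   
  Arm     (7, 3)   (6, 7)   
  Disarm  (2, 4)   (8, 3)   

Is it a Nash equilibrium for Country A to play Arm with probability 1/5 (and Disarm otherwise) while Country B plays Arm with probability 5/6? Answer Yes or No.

Given Country B's mix q = 5/6, Country A's payoff from Arm is 41/6 but from Disarm is 3. Country A strictly prefers Arm, so Country A would not mix.
So the proposed profile is not a Nash equilibrium.

No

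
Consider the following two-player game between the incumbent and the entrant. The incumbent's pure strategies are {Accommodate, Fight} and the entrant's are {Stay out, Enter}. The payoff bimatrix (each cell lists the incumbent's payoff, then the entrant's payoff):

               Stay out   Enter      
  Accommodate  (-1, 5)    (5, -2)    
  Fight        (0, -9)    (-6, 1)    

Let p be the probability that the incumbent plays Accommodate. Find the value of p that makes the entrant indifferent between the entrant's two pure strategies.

The incumbent's mix must leave the entrant indifferent between Stay out and Enter.
  the entrant's payoff from Stay out: p·5 + (1−p)·(-9) = 14p - 9
  the entrant's payoff from Enter: p·(-2) + (1−p)·1 = -3p + 1
  14p - 9 = -3p + 1  ⇒  17p = 10  ⇒  p = 10/17.

p = 10/17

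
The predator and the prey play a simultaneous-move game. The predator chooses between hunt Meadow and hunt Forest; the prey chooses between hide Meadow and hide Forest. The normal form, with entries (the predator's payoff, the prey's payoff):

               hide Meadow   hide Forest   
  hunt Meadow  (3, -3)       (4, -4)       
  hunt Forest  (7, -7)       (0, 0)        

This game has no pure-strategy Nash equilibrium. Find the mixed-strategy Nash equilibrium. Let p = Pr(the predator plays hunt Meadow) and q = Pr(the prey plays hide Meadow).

The predator's mix must leave the prey indifferent between hide Meadow and hide Forest.
  the prey's payoff from hide Meadow: p·(-3) + (1−p)·(-7) = 4p - 7
  the prey's payoff from hide Forest: p·(-4) + (1−p)·0 = -4p
  4p - 7 = -4p  ⇒  8p = 7  ⇒  p = 7/8.
The prey's mix must leave the predator indifferent between hunt Meadow and hunt Forest.
  the predator's payoff from hunt Meadow: q·3 + (1−q)·4 = -q + 4
  the predator's payoff from hunt Forest: q·7 + (1−q)·0 = 7q
  -q + 4 = 7q  ⇒  -8q = -4  ⇒  q = 1/2.

p = 7/8, q = 1/2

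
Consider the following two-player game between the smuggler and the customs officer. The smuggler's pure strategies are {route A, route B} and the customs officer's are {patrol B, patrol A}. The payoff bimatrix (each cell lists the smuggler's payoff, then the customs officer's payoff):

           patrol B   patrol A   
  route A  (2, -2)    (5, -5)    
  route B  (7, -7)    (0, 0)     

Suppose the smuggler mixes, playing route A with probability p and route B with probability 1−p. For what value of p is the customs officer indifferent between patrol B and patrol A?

p = 7/10

For the customs officer to be willing to mix, the customs officer must be indifferent between patrol B and patrol A, which pins down the smuggler's mix.
  the customs officer's payoff to patrol B: p·(-2) + (1−p)·(-7) = 5p - 7
  the customs officer's payoff to patrol A: p·(-5) + (1−p)·0 = -5p
  5p - 7 = -5p  ⇒  10p = 7  ⇒  p = 7/10.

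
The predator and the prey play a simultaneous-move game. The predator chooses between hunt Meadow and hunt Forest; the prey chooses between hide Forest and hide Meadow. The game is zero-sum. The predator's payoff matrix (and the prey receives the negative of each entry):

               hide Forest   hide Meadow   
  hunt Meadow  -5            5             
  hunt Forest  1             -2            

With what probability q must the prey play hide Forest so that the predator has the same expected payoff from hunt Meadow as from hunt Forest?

The prey's mix must leave the predator indifferent between hunt Meadow and hunt Forest.
  the predator's expected payoff from hunt Meadow: q·(-5) + (1−q)·5 = -10q + 5
  the predator's expected payoff from hunt Forest: q·1 + (1−q)·(-2) = 3q - 2
  -10q + 5 = 3q - 2  ⇒  -13q = -7  ⇒  q = 7/13.

q = 7/13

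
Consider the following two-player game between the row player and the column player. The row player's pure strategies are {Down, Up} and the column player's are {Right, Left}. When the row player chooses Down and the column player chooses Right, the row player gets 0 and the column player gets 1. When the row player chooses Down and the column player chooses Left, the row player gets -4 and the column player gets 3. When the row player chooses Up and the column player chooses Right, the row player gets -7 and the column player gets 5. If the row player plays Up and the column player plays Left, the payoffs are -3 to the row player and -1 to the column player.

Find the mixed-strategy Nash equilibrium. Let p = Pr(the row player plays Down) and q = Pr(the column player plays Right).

p = 3/4, q = 1/8

In a mixed equilibrium the column player is indifferent between Right and Left; this condition fixes p.
  the column player's expected payoff from Right: p·1 + (1−p)·5 = -4p + 5
  the column player's expected payoff from Left: p·3 + (1−p)·(-1) = 4p - 1
  -4p + 5 = 4p - 1  ⇒  -8p = -6  ⇒  p = 3/4.
The row player's indifference between Down and Up determines the column player's mixing probability q:
  the row player's payoff from Down: q·0 + (1−q)·(-4) = 4q - 4
  the row player's payoff from Up: q·(-7) + (1−q)·(-3) = -4q - 3
  4q - 4 = -4q - 3  ⇒  8q = 1  ⇒  q = 1/8.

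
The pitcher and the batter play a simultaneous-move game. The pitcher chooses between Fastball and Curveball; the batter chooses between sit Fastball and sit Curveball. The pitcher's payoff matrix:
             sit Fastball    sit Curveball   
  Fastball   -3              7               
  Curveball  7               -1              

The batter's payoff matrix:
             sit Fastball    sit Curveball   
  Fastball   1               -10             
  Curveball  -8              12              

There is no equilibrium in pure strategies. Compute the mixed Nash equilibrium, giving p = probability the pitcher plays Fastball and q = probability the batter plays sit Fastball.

In a mixed equilibrium the batter is indifferent between sit Fastball and sit Curveball; this condition fixes p.
  the batter's payoff from sit Fastball: p·1 + (1−p)·(-8) = 9p - 8
  the batter's payoff from sit Curveball: p·(-10) + (1−p)·12 = -22p + 12
  9p - 8 = -22p + 12  ⇒  31p = 20  ⇒  p = 20/31.
In a mixed equilibrium the pitcher is indifferent between Fastball and Curveball; this condition fixes q.
  the pitcher's payoff to Fastball: q·(-3) + (1−q)·7 = -10q + 7
  the pitcher's payoff to Curveball: q·7 + (1−q)·(-1) = 8q - 1
  -10q + 7 = 8q - 1  ⇒  -18q = -8  ⇒  q = 4/9.

p = 20/31, q = 4/9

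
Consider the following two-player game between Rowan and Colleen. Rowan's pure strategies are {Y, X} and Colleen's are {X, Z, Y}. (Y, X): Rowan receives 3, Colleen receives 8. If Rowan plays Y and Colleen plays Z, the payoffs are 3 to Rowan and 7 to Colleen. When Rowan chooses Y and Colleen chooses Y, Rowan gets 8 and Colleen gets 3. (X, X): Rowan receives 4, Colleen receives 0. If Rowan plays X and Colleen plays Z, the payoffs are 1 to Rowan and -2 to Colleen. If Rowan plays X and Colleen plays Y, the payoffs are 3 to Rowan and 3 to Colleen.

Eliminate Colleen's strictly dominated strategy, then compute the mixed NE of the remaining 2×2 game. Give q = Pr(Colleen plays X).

q = 5/6

Colleen's strategy Z is strictly dominated by X: 8 > 7 and 0 > -2. Eliminate Z.
Rowan's indifference between Y and X determines Colleen's mixing probability q:
  Rowan's expected payoff from Y: q·3 + (1−q)·8 = -5q + 8
  Rowan's expected payoff from X: q·4 + (1−q)·3 = q + 3
  -5q + 8 = q + 3  ⇒  -6q = -5  ⇒  q = 5/6.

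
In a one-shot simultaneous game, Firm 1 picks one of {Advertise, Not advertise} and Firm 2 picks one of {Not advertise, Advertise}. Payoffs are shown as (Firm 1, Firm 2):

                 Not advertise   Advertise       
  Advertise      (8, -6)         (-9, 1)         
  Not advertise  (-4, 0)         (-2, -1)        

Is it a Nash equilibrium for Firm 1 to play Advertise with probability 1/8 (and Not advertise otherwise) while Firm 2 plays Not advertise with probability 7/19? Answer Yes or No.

Yes

Check Firm 2's indifference given Firm 1's mix p = 1/8:
  payoff from Not advertise = -3/4; payoff from Advertise = -3/4 — equal.
Check Firm 1's indifference given Firm 2's mix q = 7/19:
  payoff from Advertise = -52/19; payoff from Not advertise = -52/19 — equal.
Both players are indifferent, so neither can profitably deviate.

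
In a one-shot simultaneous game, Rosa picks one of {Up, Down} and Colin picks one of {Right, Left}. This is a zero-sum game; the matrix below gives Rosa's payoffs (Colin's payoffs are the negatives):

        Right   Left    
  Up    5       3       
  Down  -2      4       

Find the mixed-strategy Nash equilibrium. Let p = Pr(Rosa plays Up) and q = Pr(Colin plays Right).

p = 3/4, q = 1/8

Colin's indifference between Right and Left determines Rosa's mixing probability p:
  Colin's payoff to Right: p·(-5) + (1−p)·2 = -7p + 2
  Colin's payoff to Left: p·(-3) + (1−p)·(-4) = p - 4
  -7p + 2 = p - 4  ⇒  -8p = -6  ⇒  p = 3/4.
Set Rosa's expected payoff from Up equal to that from Down:
  Rosa's payoff from Up: q·5 + (1−q)·3 = 2q + 3
  Rosa's payoff from Down: q·(-2) + (1−q)·4 = -6q + 4
  2q + 3 = -6q + 4  ⇒  8q = 1  ⇒  q = 1/8.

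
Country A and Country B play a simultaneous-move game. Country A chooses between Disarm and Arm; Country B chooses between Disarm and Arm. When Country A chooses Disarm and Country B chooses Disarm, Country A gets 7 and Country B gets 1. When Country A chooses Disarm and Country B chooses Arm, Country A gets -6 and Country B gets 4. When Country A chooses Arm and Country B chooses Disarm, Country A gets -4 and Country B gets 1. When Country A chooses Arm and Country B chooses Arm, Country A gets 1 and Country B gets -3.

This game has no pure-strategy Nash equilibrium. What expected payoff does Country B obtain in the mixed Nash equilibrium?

1

Country A's mix must leave Country B indifferent between Disarm and Arm.
  Country B's payoff to Disarm: p·1 + (1−p)·1 = 1
  Country B's payoff to Arm: p·4 + (1−p)·(-3) = 7p - 3
  1 = 7p - 3  ⇒  -7p = -4  ⇒  p = 4/7.
At equilibrium Country B is indifferent across columns, so Country B's payoff equals the payoff from Disarm: (4/7)·1 + (3/7)·1 = 1.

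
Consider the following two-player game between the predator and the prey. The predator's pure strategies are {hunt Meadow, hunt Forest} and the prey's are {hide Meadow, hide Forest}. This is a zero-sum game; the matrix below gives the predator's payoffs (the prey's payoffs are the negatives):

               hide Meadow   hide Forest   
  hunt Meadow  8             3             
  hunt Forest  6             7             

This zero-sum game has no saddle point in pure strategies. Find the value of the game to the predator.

The predator's indifference between hunt Meadow and hunt Forest determines the prey's mixing probability q:
  the predator's payoff from hunt Meadow: q·8 + (1−q)·3 = 5q + 3
  the predator's payoff from hunt Forest: q·6 + (1−q)·7 = -q + 7
  5q + 3 = -q + 7  ⇒  6q = 4  ⇒  q = 2/3.
The value is the predator's expected payoff against this mix (using hunt Meadow): (2/3)·8 + (1/3)·3 = 19/3.

v = 19/3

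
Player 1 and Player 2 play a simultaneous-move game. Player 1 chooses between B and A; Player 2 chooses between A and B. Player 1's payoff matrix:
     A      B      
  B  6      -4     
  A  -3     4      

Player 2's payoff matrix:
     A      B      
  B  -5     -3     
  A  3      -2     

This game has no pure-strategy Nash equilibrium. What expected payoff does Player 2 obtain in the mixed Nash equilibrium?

Player 1's mix must leave Player 2 indifferent between A and B.
  Player 2's payoff to A: p·(-5) + (1−p)·3 = -8p + 3
  Player 2's payoff to B: p·(-3) + (1−p)·(-2) = -p - 2
  -8p + 3 = -p - 2  ⇒  -7p = -5  ⇒  p = 5/7.
At equilibrium Player 2 is indifferent across columns, so Player 2's payoff equals the payoff from A: (5/7)·(-5) + (2/7)·3 = -19/7.

-19/7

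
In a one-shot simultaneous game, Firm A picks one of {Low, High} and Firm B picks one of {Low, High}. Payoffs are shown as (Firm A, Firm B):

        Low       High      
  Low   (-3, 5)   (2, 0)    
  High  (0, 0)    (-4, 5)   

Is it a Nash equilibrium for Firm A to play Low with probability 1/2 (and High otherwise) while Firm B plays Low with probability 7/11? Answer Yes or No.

No

Given Firm B's mix q = 7/11, Firm A's payoff from Low is -13/11 but from High is -16/11. Firm A strictly prefers Low, so Firm A would not mix.
So the proposed profile is not a Nash equilibrium.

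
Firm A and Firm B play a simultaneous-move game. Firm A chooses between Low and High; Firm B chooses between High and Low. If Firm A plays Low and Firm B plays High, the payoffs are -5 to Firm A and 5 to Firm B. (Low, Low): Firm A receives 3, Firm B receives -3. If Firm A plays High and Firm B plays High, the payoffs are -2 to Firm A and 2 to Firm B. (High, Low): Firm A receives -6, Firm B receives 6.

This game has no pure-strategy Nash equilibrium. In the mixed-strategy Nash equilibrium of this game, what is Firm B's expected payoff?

Set Firm B's expected payoff from High equal to that from Low:
  Firm B's expected payoff from High: p·5 + (1−p)·2 = 3p + 2
  Firm B's expected payoff from Low: p·(-3) + (1−p)·6 = -9p + 6
  3p + 2 = -9p + 6  ⇒  12p = 4  ⇒  p = 1/3.
At equilibrium Firm B is indifferent across columns, so Firm B's payoff equals the payoff from High: (1/3)·5 + (2/3)·2 = 3.

3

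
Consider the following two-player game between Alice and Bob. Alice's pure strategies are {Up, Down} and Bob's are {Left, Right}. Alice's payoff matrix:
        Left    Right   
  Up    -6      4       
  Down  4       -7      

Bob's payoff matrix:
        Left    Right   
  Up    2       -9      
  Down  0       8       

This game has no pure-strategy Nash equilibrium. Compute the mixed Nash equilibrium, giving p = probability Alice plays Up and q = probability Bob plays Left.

p = 8/19, q = 11/21

Bob's indifference between Left and Right determines Alice's mixing probability p:
  Bob's expected payoff from Left: p·2 + (1−p)·0 = 2p
  Bob's expected payoff from Right: p·(-9) + (1−p)·8 = -17p + 8
  2p = -17p + 8  ⇒  19p = 8  ⇒  p = 8/19.
For Alice to be willing to mix, Alice must be indifferent between Up and Down, which pins down Bob's mix.
  Alice's payoff from Up: q·(-6) + (1−q)·4 = -10q + 4
  Alice's payoff from Down: q·4 + (1−q)·(-7) = 11q - 7
  -10q + 4 = 11q - 7  ⇒  -21q = -11  ⇒  q = 11/21.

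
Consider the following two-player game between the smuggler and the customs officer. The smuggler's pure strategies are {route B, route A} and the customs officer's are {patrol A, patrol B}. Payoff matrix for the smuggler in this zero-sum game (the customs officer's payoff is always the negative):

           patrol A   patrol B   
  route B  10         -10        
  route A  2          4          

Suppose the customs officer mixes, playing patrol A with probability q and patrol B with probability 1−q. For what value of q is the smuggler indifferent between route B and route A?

q = 7/11

In a mixed equilibrium the smuggler is indifferent between route B and route A; this condition fixes q.
  the smuggler's payoff to route B: q·10 + (1−q)·(-10) = 20q - 10
  the smuggler's payoff to route A: q·2 + (1−q)·4 = -2q + 4
  20q - 10 = -2q + 4  ⇒  22q = 14  ⇒  q = 7/11.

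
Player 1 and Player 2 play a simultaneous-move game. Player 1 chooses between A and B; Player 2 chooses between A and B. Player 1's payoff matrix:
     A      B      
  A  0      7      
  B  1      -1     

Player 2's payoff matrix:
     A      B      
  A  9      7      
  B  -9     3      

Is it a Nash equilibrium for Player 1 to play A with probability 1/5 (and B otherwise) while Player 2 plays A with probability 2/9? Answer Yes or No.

Given Player 1's mix p = 1/5, Player 2's payoff from A is -27/5 but from B is 19/5. Player 2 strictly prefers B, so Player 2 would not mix.
So the proposed profile is not a Nash equilibrium.

No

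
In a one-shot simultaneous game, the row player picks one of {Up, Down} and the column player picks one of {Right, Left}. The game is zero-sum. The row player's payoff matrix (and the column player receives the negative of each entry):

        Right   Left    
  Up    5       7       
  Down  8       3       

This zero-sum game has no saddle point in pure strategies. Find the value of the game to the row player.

Set the row player's expected payoff from Up equal to that from Down:
  the row player's payoff to Up: q·5 + (1−q)·7 = -2q + 7
  the row player's payoff to Down: q·8 + (1−q)·3 = 5q + 3
  -2q + 7 = 5q + 3  ⇒  -7q = -4  ⇒  q = 4/7.
The value is the row player's expected payoff against this mix (using Up): (4/7)·5 + (3/7)·7 = 41/7.

v = 41/7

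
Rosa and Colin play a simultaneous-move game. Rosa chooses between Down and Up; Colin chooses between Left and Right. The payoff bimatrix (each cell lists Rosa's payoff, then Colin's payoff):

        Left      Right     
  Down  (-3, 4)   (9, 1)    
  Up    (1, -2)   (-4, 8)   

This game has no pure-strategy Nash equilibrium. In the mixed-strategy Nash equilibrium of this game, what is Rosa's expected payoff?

Colin's mix must leave Rosa indifferent between Down and Up.
  Rosa's expected payoff from Down: q·(-3) + (1−q)·9 = -12q + 9
  Rosa's expected payoff from Up: q·1 + (1−q)·(-4) = 5q - 4
  -12q + 9 = 5q - 4  ⇒  -17q = -13  ⇒  q = 13/17.
At equilibrium Rosa is indifferent across rows, so Rosa's payoff equals the payoff from Down: (13/17)·(-3) + (4/17)·9 = -3/17.

-3/17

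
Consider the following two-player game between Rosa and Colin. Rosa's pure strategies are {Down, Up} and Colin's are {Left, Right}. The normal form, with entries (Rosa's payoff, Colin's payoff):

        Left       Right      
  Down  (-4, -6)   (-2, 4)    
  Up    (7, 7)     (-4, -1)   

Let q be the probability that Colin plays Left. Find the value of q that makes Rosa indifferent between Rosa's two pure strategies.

q = 2/13

For Rosa to be willing to mix, Rosa must be indifferent between Down and Up, which pins down Colin's mix.
  Rosa's payoff from Down: q·(-4) + (1−q)·(-2) = -2q - 2
  Rosa's payoff from Up: q·7 + (1−q)·(-4) = 11q - 4
  -2q - 2 = 11q - 4  ⇒  -13q = -2  ⇒  q = 2/13.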